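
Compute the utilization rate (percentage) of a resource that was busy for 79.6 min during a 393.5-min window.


Utilization = busy / total × 100
= 79.6 / 393.5 × 100
= 20.2%


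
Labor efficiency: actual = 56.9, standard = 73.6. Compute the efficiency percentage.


Efficiency = (actual / standard) × 100
= (56.9 / 73.6) × 100
= 77.3%


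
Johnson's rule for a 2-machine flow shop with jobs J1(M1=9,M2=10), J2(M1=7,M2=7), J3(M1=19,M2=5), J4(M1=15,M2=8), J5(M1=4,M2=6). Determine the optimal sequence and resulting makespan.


Johnson's rule:
Group 1 (M1≤M2, sort by M1): ['J5', 'J2', 'J1']
Group 2 (M1>M2, sort desc M2): ['J4', 'J3']
Sequence: J5 → J2 → J1 → J4 → J3
Makespan calculation:
  J5: M1 done=4, M2 done=10
  J2: M1 done=11, M2 done=18
  J1: M1 done=20, M2 done=30
  J4: M1 done=35, M2 done=43
  J3: M1 done=54, M2 done=59
= Sequence: J5 → J2 → J1 → J4 → J3, Makespan: 59


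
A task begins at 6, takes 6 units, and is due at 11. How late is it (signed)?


Completion = 6 + 6 = 12
Lateness = C - d = 12 - 11
= 1


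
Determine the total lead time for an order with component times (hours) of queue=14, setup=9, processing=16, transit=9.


Lead time = queue + setup + processing + transit
= 14 + 9 + 16 + 9
= 48 hours


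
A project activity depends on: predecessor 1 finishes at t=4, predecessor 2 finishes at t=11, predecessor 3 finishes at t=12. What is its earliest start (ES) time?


ES = max of all predecessor completion times
Predecessors: [4, 11, 12]
ES = max(4, 11, 12)
= 12


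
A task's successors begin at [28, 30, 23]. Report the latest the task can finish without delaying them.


LF = min of all successor start times
Successors start at: [28, 30, 23]
LF = min(28, 30, 23)
= 23


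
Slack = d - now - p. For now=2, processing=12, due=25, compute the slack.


Slack = due - current_time - processing
= 25 - 2 - 12
= 11


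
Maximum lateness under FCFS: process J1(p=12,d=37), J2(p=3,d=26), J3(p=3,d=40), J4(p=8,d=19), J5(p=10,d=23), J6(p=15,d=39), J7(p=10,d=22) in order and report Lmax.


Lateness per job (L = C - d):
  J1: C=12, d=37, L=-25
  J2: C=15, d=26, L=-11
  J3: C=18, d=40, L=-22
  J4: C=26, d=19, L=7
  J5: C=36, d=23, L=13
  J6: C=51, d=39, L=12
  J7: C=61, d=22, L=39
Lmax = max(-25, -11, -22, 7, 13, 12, 39)
= 39


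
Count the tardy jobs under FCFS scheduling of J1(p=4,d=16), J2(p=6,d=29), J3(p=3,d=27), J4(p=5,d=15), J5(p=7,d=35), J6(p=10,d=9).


Completion vs due date:
  J1: C=4, d=16 → on time
  J2: C=10, d=29 → on time
  J3: C=13, d=27 → on time
  J4: C=18, d=15 → TARDY
  J5: C=25, d=35 → on time
  J6: C=35, d=9 → TARDY
Tardy jobs: J4, J6
Count = 2


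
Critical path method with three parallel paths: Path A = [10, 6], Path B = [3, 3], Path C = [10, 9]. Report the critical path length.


Path A: 10 + 6 = 16
Path B: 3 + 3 = 6
Path C: 10 + 9 = 19
Critical path = longest = max(16, 6, 19)
= 19 (Path C)


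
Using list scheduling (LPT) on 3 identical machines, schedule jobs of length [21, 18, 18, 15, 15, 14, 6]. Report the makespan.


Jobs (LPT sorted): [21, 18, 18, 15, 15, 14, 6]
Machines: 3
  J=21 → Machine 1 (load: 0+21=21)
  J=18 → Machine 2 (load: 0+18=18)
  J=18 → Machine 3 (load: 0+18=18)
  J=15 → Machine 2 (load: 18+15=33)
  J=15 → Machine 3 (load: 18+15=33)
  J=14 → Machine 1 (load: 21+14=35)
  J=6 → Machine 2 (load: 33+6=39)
Machine loads: [35, 39, 33]
Makespan = max = 39 time units


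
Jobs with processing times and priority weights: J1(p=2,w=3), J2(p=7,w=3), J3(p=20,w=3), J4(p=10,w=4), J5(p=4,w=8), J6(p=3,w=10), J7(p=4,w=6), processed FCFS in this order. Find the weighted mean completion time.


Completion times:
  J1: C=2, w×C=3×2=6
  J2: C=9, w×C=3×9=27
  J3: C=29, w×C=3×29=87
  J4: C=39, w×C=4×39=156
  J5: C=43, w×C=8×43=344
  J6: C=46, w×C=10×46=460
  J7: C=50, w×C=6×50=300
Sum w×C = 1380
Sum w = 37
Weighted avg = 1380/37
= 37.30


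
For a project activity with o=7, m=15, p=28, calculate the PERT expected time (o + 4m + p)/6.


te = (o + 4m + p) / 6
= (7 + 4×15 + 28) / 6
= (7 + 60 + 28) / 6
= 95 / 6
= 15.83


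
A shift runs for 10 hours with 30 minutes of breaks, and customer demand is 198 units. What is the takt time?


Available = 10×60 - 30 = 570 min
Takt time = 570 / 198
= 2.88 min/unit


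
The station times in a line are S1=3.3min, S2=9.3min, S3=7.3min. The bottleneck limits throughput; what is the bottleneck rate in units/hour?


Bottleneck = longest station time
Station times: [3.3, 9.3, 7.3]
Max = 9.3 min
Rate = 60 / 9.3
= 6.45 units/hour (bottleneck: 9.3min)


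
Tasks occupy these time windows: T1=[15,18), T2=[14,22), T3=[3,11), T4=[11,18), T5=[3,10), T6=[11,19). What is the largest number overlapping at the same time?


Check each time point for overlaps:
  t=15: 4 tasks active (T1, T2, T4, T6)
Max concurrent = 4


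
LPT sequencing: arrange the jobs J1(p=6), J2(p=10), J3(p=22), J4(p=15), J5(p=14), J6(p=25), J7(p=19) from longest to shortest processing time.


LPT: sort by longest processing time first
  J6: p=25
  J3: p=22
  J7: p=19
  J4: p=15
  J5: p=14
  J2: p=10
  J1: p=6
Order: J6 → J3 → J7 → J4 → J5 → J2 → J1


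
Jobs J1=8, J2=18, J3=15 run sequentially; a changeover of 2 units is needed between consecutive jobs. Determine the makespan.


Makespan = Σ processing + (n-1) × setup
= (8 + 18 + 15) + (3-1)×2
= 41 + 4
= 45 time units


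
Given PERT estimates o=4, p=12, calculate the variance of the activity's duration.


σ² = ((p - o) / 6)² = (p - o)² / 36
= (12 - 4)² / 36
= 8² / 36
= 64 / 36
= 1.7778


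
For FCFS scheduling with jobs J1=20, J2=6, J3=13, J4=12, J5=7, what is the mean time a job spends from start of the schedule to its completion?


Completion times:
  J1: completes at 20
  J2: completes at 26
  J3: completes at 39
  J4: completes at 51
  J5: completes at 58
Sum = 194
Average = 194/5
= 38.80


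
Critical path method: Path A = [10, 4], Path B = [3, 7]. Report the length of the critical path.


Path A: 10 + 4 = 14
Path B: 3 + 7 = 10
Critical path = longest = max(14, 10)
= 14 (Path A)


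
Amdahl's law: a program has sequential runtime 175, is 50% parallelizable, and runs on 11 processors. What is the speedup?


Amdahl's law: T_p = T × ((1-p) + p/N)
= 175 × ((1-0.5) + 0.5/11)
= 175 × (0.50 + 0.0455)
= 175 × 0.5455
= 95.45
Speedup = 175/95.45
= 1.83×


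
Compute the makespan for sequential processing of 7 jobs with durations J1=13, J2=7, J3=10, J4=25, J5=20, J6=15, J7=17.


Sequential makespan: sum all processing times
= 13 + 7 + 10 + 25 + 20 + 15 + 17
= 107 time units


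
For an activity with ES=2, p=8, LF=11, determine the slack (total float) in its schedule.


EF = ES + duration = 2 + 8 = 10
LS = LF - duration = 11 - 8 = 3
Total Float = LF - EF = 11 - 10
(or LS - ES = 3 - 2)
= 1


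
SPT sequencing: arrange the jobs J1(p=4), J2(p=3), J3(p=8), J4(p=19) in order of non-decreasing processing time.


SPT: sort by shortest processing time
  J2: p=3
  J1: p=4
  J3: p=8
  J4: p=19
Order: J2 → J1 → J3 → J4


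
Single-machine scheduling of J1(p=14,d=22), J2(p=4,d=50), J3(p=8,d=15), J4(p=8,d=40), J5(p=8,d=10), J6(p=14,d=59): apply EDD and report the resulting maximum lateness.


EDD order: J5 → J3 → J1 → J4 → J2 → J6
Completion and lateness:
  J5: C=8, d=10, L=8-10=-2
  J3: C=16, d=15, L=16-15=1
  J1: C=30, d=22, L=30-22=8
  J4: C=38, d=40, L=38-40=-2
  J2: C=42, d=50, L=42-50=-8
  J6: C=56, d=59, L=56-59=-3
Lmax = max(-2, 1, 8, -2, -8, -3)
= 8


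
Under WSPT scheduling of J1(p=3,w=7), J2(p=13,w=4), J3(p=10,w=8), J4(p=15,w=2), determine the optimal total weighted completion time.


WSPT order (by p/w): J1 → J3 → J2 → J4
  J1: C=3, w·C=7×3=21
  J3: C=13, w·C=8×13=104
  J2: C=26, w·C=4×26=104
  J4: C=41, w·C=2×41=82
Σ w·C = 311
= 311


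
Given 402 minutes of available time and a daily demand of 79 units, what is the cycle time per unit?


Cycle time = available time / demand
= 402 / 79
= 5.09 min/unit


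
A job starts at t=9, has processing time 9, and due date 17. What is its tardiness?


Completion = start + processing = 9 + 9 = 18
Tardiness = max(0, C - d) = max(0, 18 - 17)
= max(0, 1)
= 1


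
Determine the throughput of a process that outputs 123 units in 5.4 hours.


Throughput = units / time
= 123 / 5.4
= 22.8 units/hour


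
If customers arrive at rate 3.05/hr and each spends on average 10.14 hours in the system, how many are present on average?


Little's law: L = λ × W
= 3.05 × 10.14
= 30.93


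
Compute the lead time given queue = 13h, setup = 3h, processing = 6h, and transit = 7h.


Lead time = queue + setup + processing + transit
= 13 + 3 + 6 + 7
= 29 hours


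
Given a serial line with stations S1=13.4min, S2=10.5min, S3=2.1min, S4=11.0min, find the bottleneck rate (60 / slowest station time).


Bottleneck = longest station time
Station times: [13.4, 10.5, 2.1, 11.0]
Max = 13.4 min
Rate = 60 / 13.4
= 4.48 units/hour (bottleneck: 13.4min)


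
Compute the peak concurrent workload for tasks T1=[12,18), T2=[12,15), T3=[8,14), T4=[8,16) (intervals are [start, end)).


Check each time point for overlaps:
  t=12: 4 tasks active (T1, T2, T3, T4)
Max concurrent = 4


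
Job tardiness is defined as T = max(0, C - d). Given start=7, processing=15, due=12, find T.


Completion = start + processing = 7 + 15 = 22
Tardiness = max(0, C - d) = max(0, 22 - 12)
= max(0, 10)
= 10


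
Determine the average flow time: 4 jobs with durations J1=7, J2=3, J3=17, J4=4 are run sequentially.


Completion times:
  J1: completes at 7
  J2: completes at 10
  J3: completes at 27
  J4: completes at 31
Sum = 75
Average = 75/4
= 18.75


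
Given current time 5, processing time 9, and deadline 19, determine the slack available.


Slack = due - current_time - processing
= 19 - 5 - 9
= 5


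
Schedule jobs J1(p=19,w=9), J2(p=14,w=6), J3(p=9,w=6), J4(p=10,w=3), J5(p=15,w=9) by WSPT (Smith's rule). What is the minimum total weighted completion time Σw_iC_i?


WSPT order (by p/w): J3 → J5 → J1 → J2 → J4
  J3: C=9, w·C=6×9=54
  J5: C=24, w·C=9×24=216
  J1: C=43, w·C=9×43=387
  J2: C=57, w·C=6×57=342
  J4: C=67, w·C=3×67=201
Σ w·C = 1200
= 1200


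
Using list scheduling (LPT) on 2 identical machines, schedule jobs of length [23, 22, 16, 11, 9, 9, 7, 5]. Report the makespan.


Jobs (LPT sorted): [23, 22, 16, 11, 9, 9, 7, 5]
Machines: 2
  J=23 → Machine 1 (load: 0+23=23)
  J=22 → Machine 2 (load: 0+22=22)
  J=16 → Machine 2 (load: 22+16=38)
  J=11 → Machine 1 (load: 23+11=34)
  J=9 → Machine 1 (load: 34+9=43)
  J=9 → Machine 2 (load: 38+9=47)
  J=7 → Machine 1 (load: 43+7=50)
  J=5 → Machine 2 (load: 47+5=52)
Machine loads: [50, 52]
Makespan = max = 52 time units


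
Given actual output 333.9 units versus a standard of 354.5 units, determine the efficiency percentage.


Efficiency = (actual / standard) × 100
= (333.9 / 354.5) × 100
= 94.2%


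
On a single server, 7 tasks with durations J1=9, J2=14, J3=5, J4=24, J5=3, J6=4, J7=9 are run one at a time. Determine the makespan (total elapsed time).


Sequential makespan: sum all processing times
= 9 + 14 + 5 + 24 + 3 + 4 + 9
= 68 time units


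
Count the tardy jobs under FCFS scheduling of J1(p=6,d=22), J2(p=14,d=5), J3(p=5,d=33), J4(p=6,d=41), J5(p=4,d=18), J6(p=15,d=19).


Completion vs due date:
  J1: C=6, d=22 → on time
  J2: C=20, d=5 → TARDY
  J3: C=25, d=33 → on time
  J4: C=31, d=41 → on time
  J5: C=35, d=18 → TARDY
  J6: C=50, d=19 → TARDY
Tardy jobs: J2, J5, J6
Count = 3


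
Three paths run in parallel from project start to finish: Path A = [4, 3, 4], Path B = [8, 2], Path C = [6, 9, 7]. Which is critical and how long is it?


Path A: 4 + 3 + 4 = 11
Path B: 8 + 2 = 10
Path C: 6 + 9 + 7 = 22
Critical path = longest = max(11, 10, 22)
= 22 (Path C)


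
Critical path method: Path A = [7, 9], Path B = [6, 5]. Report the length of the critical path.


Path A: 7 + 9 = 16
Path B: 6 + 5 = 11
Critical path = longest = max(16, 11)
= 16 (Path A)


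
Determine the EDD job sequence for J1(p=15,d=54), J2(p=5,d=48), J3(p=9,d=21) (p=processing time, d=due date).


EDD: sort by earliest due date
  J3: d=21, p=9
  J2: d=48, p=5
  J1: d=54, p=15
Order: J3 → J2 → J1


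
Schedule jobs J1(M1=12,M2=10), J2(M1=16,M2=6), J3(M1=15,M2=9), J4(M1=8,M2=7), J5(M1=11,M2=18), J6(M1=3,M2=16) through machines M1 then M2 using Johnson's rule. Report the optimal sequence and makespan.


Johnson's rule:
Group 1 (M1≤M2, sort by M1): ['J6', 'J5']
Group 2 (M1>M2, sort desc M2): ['J1', 'J3', 'J4', 'J2']
Sequence: J6 → J5 → J1 → J3 → J4 → J2
Makespan calculation:
  J6: M1 done=3, M2 done=19
  J5: M1 done=14, M2 done=37
  J1: M1 done=26, M2 done=47
  J3: M1 done=41, M2 done=56
  J4: M1 done=49, M2 done=63
  J2: M1 done=65, M2 done=71
= Sequence: J6 → J5 → J1 → J3 → J4 → J2, Makespan: 71


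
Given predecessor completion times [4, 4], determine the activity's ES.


ES = max of all predecessor completion times
Predecessors: [4, 4]
ES = max(4, 4)
= 4


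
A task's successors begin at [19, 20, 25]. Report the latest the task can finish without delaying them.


LF = min of all successor start times
Successors start at: [19, 20, 25]
LF = min(19, 20, 25)
= 19


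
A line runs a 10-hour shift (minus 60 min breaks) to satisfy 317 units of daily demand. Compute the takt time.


Available = 10×60 - 60 = 540 min
Takt time = 540 / 317
= 1.70 min/unit


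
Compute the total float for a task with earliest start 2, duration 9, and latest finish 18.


EF = ES + duration = 2 + 9 = 11
LS = LF - duration = 18 - 9 = 9
Total Float = LF - EF = 18 - 11
(or LS - ES = 9 - 2)
= 7


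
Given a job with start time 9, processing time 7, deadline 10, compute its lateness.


Completion = 9 + 7 = 16
Lateness = C - d = 16 - 10
= 6


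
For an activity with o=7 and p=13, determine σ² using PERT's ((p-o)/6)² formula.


σ² = ((p - o) / 6)² = (p - o)² / 36
= (13 - 7)² / 36
= 6² / 36
= 36 / 36
= 1.0000


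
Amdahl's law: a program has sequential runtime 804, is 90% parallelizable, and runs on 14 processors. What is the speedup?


Amdahl's law: T_p = T × ((1-p) + p/N)
= 804 × ((1-0.9) + 0.9/14)
= 804 × (0.10 + 0.0643)
= 804 × 0.1643
= 132.09
Speedup = 804/132.09
= 6.09×


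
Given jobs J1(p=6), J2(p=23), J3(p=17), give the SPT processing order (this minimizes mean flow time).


SPT: sort by shortest processing time
  J1: p=6
  J3: p=17
  J2: p=23
Order: J1 → J3 → J2


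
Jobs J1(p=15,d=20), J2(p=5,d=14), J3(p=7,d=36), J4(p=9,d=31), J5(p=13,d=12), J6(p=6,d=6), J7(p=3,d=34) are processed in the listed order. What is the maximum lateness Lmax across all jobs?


Lateness per job (L = C - d):
  J1: C=15, d=20, L=-5
  J2: C=20, d=14, L=6
  J3: C=27, d=36, L=-9
  J4: C=36, d=31, L=5
  J5: C=49, d=12, L=37
  J6: C=55, d=6, L=49
  J7: C=58, d=34, L=24
Lmax = max(-5, 6, -9, 5, 37, 49, 24)
= 49


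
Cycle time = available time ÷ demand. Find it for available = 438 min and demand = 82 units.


Cycle time = available time / demand
= 438 / 82
= 5.34 min/unit


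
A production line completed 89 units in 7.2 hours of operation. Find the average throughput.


Throughput = units / time
= 89 / 7.2
= 12.4 units/hour


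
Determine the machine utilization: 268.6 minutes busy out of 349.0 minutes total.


Utilization = busy / total × 100
= 268.6 / 349.0 × 100
= 77.0%


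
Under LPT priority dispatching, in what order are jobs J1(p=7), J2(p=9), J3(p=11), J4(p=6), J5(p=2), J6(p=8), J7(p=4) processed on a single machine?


LPT: sort by longest processing time first
  J3: p=11
  J2: p=9
  J6: p=8
  J1: p=7
  J4: p=6
  J7: p=4
  J5: p=2
Order: J3 → J2 → J6 → J1 → J4 → J7 → J5


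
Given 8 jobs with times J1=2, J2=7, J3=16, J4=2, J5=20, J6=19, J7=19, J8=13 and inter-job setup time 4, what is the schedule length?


Makespan = Σ processing + (n-1) × setup
= (2 + 7 + 16 + 2 + 20 + 19 + 19 + 13) + (8-1)×4
= 98 + 28
= 126 time units


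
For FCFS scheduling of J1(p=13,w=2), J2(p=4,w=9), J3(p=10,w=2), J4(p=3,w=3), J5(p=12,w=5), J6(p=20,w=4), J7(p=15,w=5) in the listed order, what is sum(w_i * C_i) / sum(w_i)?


Completion times:
  J1: C=13, w×C=2×13=26
  J2: C=17, w×C=9×17=153
  J3: C=27, w×C=2×27=54
  J4: C=30, w×C=3×30=90
  J5: C=42, w×C=5×42=210
  J6: C=62, w×C=4×62=248
  J7: C=77, w×C=5×77=385
Sum w×C = 1166
Sum w = 30
Weighted avg = 1166/30
= 38.87


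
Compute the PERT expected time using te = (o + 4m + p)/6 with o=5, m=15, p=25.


te = (o + 4m + p) / 6
= (5 + 4×15 + 25) / 6
= (5 + 60 + 25) / 6
= 90 / 6
= 15.00


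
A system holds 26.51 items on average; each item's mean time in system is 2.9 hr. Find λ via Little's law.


Little's law: L = λW → λ = L / W
= 26.51 / 2.9
= 9.14 per hour


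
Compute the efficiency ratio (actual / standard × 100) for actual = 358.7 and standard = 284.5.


Efficiency = (actual / standard) × 100
= (358.7 / 284.5) × 100
= 126.1%


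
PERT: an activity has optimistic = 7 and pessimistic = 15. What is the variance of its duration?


σ² = ((p - o) / 6)² = (p - o)² / 36
= (15 - 7)² / 36
= 8² / 36
= 64 / 36
= 1.7778


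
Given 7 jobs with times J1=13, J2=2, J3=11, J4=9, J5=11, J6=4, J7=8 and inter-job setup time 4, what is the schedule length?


Makespan = Σ processing + (n-1) × setup
= (13 + 2 + 11 + 9 + 11 + 4 + 8) + (7-1)×4
= 58 + 24
= 82 time units


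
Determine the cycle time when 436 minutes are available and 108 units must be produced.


Cycle time = available time / demand
= 436 / 108
= 4.04 min/unit


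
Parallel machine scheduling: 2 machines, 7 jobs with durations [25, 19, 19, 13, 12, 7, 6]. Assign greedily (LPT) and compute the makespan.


Jobs (LPT sorted): [25, 19, 19, 13, 12, 7, 6]
Machines: 2
  J=25 → Machine 1 (load: 0+25=25)
  J=19 → Machine 2 (load: 0+19=19)
  J=19 → Machine 2 (load: 19+19=38)
  J=13 → Machine 1 (load: 25+13=38)
  J=12 → Machine 1 (load: 38+12=50)
  J=7 → Machine 2 (load: 38+7=45)
  J=6 → Machine 2 (load: 45+6=51)
Machine loads: [50, 51]
Makespan = max = 51 time units


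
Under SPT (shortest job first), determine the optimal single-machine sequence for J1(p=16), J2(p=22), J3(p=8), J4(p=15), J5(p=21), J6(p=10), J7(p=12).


SPT: sort by shortest processing time
  J3: p=8
  J6: p=10
  J7: p=12
  J4: p=15
  J1: p=16
  J5: p=21
  J2: p=22
Order: J3 → J6 → J7 → J4 → J1 → J5 → J2


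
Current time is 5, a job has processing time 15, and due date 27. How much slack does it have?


Slack = due - current_time - processing
= 27 - 5 - 15
= 7


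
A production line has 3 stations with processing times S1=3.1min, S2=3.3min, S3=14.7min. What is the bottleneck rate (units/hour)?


Bottleneck = longest station time
Station times: [3.1, 3.3, 14.7]
Max = 14.7 min
Rate = 60 / 14.7
= 4.08 units/hour (bottleneck: 14.7min)


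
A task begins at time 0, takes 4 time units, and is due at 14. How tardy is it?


Completion = start + processing = 0 + 4 = 4
Tardiness = max(0, C - d) = max(0, 4 - 14)
= max(0, -10)
= 0


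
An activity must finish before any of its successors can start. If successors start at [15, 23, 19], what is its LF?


LF = min of all successor start times
Successors start at: [15, 23, 19]
LF = min(15, 23, 19)
= 15


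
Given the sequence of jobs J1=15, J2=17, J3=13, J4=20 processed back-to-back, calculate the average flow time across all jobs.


Completion times:
  J1: completes at 15
  J2: completes at 32
  J3: completes at 45
  J4: completes at 65
Sum = 157
Average = 157/4
= 39.25


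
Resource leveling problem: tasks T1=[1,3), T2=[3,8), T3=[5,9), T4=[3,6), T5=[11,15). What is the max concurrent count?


Check each time point for overlaps:
  t=5: 3 tasks active (T2, T3, T4)
Max concurrent = 3


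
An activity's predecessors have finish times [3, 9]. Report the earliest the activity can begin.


ES = max of all predecessor completion times
Predecessors: [3, 9]
ES = max(3, 9)
= 9


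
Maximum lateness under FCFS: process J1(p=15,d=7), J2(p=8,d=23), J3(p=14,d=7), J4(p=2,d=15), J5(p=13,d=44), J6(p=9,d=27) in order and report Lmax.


Lateness per job (L = C - d):
  J1: C=15, d=7, L=8
  J2: C=23, d=23, L=0
  J3: C=37, d=7, L=30
  J4: C=39, d=15, L=24
  J5: C=52, d=44, L=8
  J6: C=61, d=27, L=34
Lmax = max(8, 0, 30, 24, 8, 34)
= 34


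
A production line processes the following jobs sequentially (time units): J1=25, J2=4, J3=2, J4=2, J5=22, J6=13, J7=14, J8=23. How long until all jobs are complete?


Sequential makespan: sum all processing times
= 25 + 4 + 2 + 2 + 22 + 13 + 14 + 23
= 105 time units


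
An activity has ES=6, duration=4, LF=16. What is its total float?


EF = ES + duration = 6 + 4 = 10
LS = LF - duration = 16 - 4 = 12
Total Float = LF - EF = 16 - 10
(or LS - ES = 12 - 6)
= 6


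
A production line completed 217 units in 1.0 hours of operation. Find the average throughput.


Throughput = units / time
= 217 / 1.0
= 217.0 units/hour


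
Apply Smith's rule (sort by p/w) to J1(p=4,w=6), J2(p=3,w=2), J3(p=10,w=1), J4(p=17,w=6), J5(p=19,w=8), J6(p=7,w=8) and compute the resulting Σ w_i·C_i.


WSPT order (by p/w): J1 → J6 → J2 → J5 → J4 → J3
  J1: C=4, w·C=6×4=24
  J6: C=11, w·C=8×11=88
  J2: C=14, w·C=2×14=28
  J5: C=33, w·C=8×33=264
  J4: C=50, w·C=6×50=300
  J3: C=60, w·C=1×60=60
Σ w·C = 764
= 764


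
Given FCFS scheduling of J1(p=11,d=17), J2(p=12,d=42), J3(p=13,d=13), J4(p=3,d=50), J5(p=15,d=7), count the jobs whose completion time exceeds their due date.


Completion vs due date:
  J1: C=11, d=17 → on time
  J2: C=23, d=42 → on time
  J3: C=36, d=13 → TARDY
  J4: C=39, d=50 → on time
  J5: C=54, d=7 → TARDY
Tardy jobs: J3, J5
Count = 2


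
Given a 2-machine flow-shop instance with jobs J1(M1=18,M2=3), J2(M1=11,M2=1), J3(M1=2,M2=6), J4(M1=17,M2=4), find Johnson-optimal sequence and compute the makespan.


Johnson's rule:
Group 1 (M1≤M2, sort by M1): ['J3']
Group 2 (M1>M2, sort desc M2): ['J4', 'J1', 'J2']
Sequence: J3 → J4 → J1 → J2
Makespan calculation:
  J3: M1 done=2, M2 done=8
  J4: M1 done=19, M2 done=23
  J1: M1 done=37, M2 done=40
  J2: M1 done=48, M2 done=49
= Sequence: J3 → J4 → J1 → J2, Makespan: 49


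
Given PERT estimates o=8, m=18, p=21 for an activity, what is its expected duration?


te = (o + 4m + p) / 6
= (8 + 4×18 + 21) / 6
= (8 + 72 + 21) / 6
= 101 / 6
= 16.83


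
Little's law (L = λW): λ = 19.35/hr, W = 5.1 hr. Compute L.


Little's law: L = λ × W
= 19.35 × 5.1
= 98.69


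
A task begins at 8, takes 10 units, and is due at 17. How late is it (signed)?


Completion = 8 + 10 = 18
Lateness = C - d = 18 - 17
= 1


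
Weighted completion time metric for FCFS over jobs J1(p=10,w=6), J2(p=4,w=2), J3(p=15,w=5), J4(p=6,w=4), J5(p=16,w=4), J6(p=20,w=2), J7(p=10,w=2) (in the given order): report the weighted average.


Completion times:
  J1: C=10, w×C=6×10=60
  J2: C=14, w×C=2×14=28
  J3: C=29, w×C=5×29=145
  J4: C=35, w×C=4×35=140
  J5: C=51, w×C=4×51=204
  J6: C=71, w×C=2×71=142
  J7: C=81, w×C=2×81=162
Sum w×C = 881
Sum w = 25
Weighted avg = 881/25
= 35.24


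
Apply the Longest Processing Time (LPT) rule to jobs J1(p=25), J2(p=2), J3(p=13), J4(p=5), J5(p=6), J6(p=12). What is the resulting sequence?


LPT: sort by longest processing time first
  J1: p=25
  J3: p=13
  J6: p=12
  J5: p=6
  J4: p=5
  J2: p=2
Order: J1 → J3 → J6 → J5 → J4 → J2


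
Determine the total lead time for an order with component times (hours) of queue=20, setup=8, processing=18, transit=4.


Lead time = queue + setup + processing + transit
= 20 + 8 + 18 + 4
= 50 hours


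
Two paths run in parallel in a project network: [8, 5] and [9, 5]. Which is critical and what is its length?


Path A: 8 + 5 = 13
Path B: 9 + 5 = 14
Critical path = longest = max(13, 14)
= 14 (Path B)


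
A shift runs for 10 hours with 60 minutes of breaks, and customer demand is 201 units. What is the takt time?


Available = 10×60 - 60 = 540 min
Takt time = 540 / 201
= 2.69 min/unit


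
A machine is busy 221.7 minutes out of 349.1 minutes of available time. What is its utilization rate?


Utilization = busy / total × 100
= 221.7 / 349.1 × 100
= 63.5%


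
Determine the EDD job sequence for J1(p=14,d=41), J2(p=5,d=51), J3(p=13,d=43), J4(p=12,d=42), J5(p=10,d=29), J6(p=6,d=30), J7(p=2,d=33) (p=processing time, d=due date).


EDD: sort by earliest due date
  J5: d=29, p=10
  J6: d=30, p=6
  J7: d=33, p=2
  J1: d=41, p=14
  J4: d=42, p=12
  J3: d=43, p=13
  J2: d=51, p=5
Order: J5 → J6 → J7 → J1 → J4 → J3 → J2


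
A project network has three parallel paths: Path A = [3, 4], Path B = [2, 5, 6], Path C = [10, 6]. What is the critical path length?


Path A: 3 + 4 = 7
Path B: 2 + 5 + 6 = 13
Path C: 10 + 6 = 16
Critical path = longest = max(7, 13, 16)
= 16 (Path C)


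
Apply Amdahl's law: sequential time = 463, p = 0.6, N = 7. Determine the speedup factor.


Amdahl's law: T_p = T × ((1-p) + p/N)
= 463 × ((1-0.6) + 0.6/7)
= 463 × (0.40 + 0.0857)
= 463 × 0.4857
= 224.89
Speedup = 463/224.89
= 2.06×


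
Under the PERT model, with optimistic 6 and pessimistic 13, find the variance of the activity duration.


σ² = ((p - o) / 6)² = (p - o)² / 36
= (13 - 6)² / 36
= 7² / 36
= 49 / 36
= 1.3611


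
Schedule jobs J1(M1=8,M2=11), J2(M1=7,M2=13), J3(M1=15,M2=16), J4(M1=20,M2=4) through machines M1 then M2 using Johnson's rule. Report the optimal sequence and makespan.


Johnson's rule:
Group 1 (M1≤M2, sort by M1): ['J2', 'J1', 'J3']
Group 2 (M1>M2, sort desc M2): ['J4']
Sequence: J2 → J1 → J3 → J4
Makespan calculation:
  J2: M1 done=7, M2 done=20
  J1: M1 done=15, M2 done=31
  J3: M1 done=30, M2 done=47
  J4: M1 done=50, M2 done=54
= Sequence: J2 → J1 → J3 → J4, Makespan: 54


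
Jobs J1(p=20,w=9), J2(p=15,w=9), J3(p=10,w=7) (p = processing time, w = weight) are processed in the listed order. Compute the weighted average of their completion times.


Completion times:
  J1: C=20, w×C=9×20=180
  J2: C=35, w×C=9×35=315
  J3: C=45, w×C=7×45=315
Sum w×C = 810
Sum w = 25
Weighted avg = 810/25
= 32.40


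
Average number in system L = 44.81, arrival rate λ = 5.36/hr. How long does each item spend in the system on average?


Little's law: L = λW → W = L / λ
= 44.81 / 5.36
= 8.36 hours


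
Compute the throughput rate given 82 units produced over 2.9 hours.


Throughput = units / time
= 82 / 2.9
= 28.3 units/hour


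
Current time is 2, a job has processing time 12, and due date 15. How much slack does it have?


Slack = due - current_time - processing
= 15 - 2 - 12
= 1


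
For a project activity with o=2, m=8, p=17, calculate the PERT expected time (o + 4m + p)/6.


te = (o + 4m + p) / 6
= (2 + 4×8 + 17) / 6
= (2 + 32 + 17) / 6
= 51 / 6
= 8.50


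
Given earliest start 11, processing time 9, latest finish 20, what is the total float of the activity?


EF = ES + duration = 11 + 9 = 20
LS = LF - duration = 20 - 9 = 11
Total Float = LF - EF = 20 - 20
(or LS - ES = 11 - 11)
= 0


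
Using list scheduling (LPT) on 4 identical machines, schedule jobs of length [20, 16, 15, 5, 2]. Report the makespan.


Jobs (LPT sorted): [20, 16, 15, 5, 2]
Machines: 4
  J=20 → Machine 1 (load: 0+20=20)
  J=16 → Machine 2 (load: 0+16=16)
  J=15 → Machine 3 (load: 0+15=15)
  J=5 → Machine 4 (load: 0+5=5)
  J=2 → Machine 4 (load: 5+2=7)
Machine loads: [20, 16, 15, 7]
Makespan = max = 20 time units


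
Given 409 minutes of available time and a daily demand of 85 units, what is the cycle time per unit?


Cycle time = available time / demand
= 409 / 85
= 4.81 min/unit


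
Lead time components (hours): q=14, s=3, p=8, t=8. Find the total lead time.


Lead time = queue + setup + processing + transit
= 14 + 3 + 8 + 8
= 33 hours


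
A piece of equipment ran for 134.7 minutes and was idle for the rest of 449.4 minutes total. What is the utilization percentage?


Utilization = busy / total × 100
= 134.7 / 449.4 × 100
= 30.0%


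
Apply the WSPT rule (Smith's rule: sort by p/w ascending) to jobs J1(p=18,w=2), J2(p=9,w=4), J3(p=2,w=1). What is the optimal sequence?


WSPT (Smith's rule): sort by p/w ascending
  J3: p/w = 2/1 = 2.000
  J2: p/w = 9/4 = 2.250
  J1: p/w = 18/2 = 9.000
Order: J3 → J2 → J1


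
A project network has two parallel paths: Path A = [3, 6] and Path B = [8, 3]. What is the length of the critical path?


Path A: 3 + 6 = 9
Path B: 8 + 3 = 11
Critical path = longest = max(9, 11)
= 11 (Path B)


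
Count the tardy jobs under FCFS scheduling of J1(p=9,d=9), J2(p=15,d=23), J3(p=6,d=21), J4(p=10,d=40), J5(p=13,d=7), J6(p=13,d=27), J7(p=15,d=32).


Completion vs due date:
  J1: C=9, d=9 → on time
  J2: C=24, d=23 → TARDY
  J3: C=30, d=21 → TARDY
  J4: C=40, d=40 → on time
  J5: C=53, d=7 → TARDY
  J6: C=66, d=27 → TARDY
  J7: C=81, d=32 → TARDY
Tardy jobs: J2, J3, J5, J6, J7
Count = 5


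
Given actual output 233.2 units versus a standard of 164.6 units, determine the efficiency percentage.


Efficiency = (actual / standard) × 100
= (233.2 / 164.6) × 100
= 141.7%


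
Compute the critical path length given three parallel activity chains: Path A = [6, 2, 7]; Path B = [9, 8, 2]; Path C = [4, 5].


Path A: 6 + 2 + 7 = 15
Path B: 9 + 8 + 2 = 19
Path C: 4 + 5 = 9
Critical path = longest = max(15, 19, 9)
= 19 (Path B)


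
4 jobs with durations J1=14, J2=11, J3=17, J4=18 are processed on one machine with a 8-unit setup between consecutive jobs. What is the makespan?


Makespan = Σ processing + (n-1) × setup
= (14 + 11 + 17 + 18) + (4-1)×8
= 60 + 24
= 84 time units


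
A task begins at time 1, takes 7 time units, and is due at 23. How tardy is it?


Completion = start + processing = 1 + 7 = 8
Tardiness = max(0, C - d) = max(0, 8 - 23)
= max(0, -15)
= 0


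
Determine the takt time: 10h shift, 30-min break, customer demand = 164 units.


Available = 10×60 - 30 = 570 min
Takt time = 570 / 164
= 3.48 min/unit


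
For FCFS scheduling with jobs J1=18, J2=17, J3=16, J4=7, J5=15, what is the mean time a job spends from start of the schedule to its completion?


Completion times:
  J1: completes at 18
  J2: completes at 35
  J3: completes at 51
  J4: completes at 58
  J5: completes at 73
Sum = 235
Average = 235/5
= 47.00


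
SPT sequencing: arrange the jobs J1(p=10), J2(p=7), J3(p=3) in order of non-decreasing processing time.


SPT: sort by shortest processing time
  J3: p=3
  J2: p=7
  J1: p=10
Order: J3 → J2 → J1


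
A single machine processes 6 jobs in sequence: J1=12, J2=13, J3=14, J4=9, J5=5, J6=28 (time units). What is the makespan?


Sequential makespan: sum all processing times
= 12 + 13 + 14 + 9 + 5 + 28
= 81 time units


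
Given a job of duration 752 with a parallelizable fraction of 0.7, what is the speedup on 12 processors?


Amdahl's law: T_p = T × ((1-p) + p/N)
= 752 × ((1-0.7) + 0.7/12)
= 752 × (0.30 + 0.0583)
= 752 × 0.3583
= 269.47
Speedup = 752/269.47
= 2.79×


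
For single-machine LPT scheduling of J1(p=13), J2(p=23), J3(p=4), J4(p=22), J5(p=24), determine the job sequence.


LPT: sort by longest processing time first
  J5: p=24
  J2: p=23
  J4: p=22
  J1: p=13
  J3: p=4
Order: J5 → J2 → J4 → J1 → J3


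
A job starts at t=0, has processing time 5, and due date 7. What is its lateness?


Completion = 0 + 5 = 5
Lateness = C - d = 5 - 7
= -2


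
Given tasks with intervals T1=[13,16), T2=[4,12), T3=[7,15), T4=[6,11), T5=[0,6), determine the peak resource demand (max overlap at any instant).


Check each time point for overlaps:
  t=7: 3 tasks active (T2, T3, T4)
Max concurrent = 3


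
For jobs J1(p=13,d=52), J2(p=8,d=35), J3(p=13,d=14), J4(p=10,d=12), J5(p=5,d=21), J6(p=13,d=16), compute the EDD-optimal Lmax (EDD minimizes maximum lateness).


EDD order: J4 → J3 → J6 → J5 → J2 → J1
Completion and lateness:
  J4: C=10, d=12, L=10-12=-2
  J3: C=23, d=14, L=23-14=9
  J6: C=36, d=16, L=36-16=20
  J5: C=41, d=21, L=41-21=20
  J2: C=49, d=35, L=49-35=14
  J1: C=62, d=52, L=62-52=10
Lmax = max(-2, 9, 20, 20, 14, 10)
= 20


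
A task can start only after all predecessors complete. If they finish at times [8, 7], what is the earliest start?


ES = max of all predecessor completion times
Predecessors: [8, 7]
ES = max(8, 7)
= 8


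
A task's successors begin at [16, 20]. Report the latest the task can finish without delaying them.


LF = min of all successor start times
Successors start at: [16, 20]
LF = min(16, 20)
= 16


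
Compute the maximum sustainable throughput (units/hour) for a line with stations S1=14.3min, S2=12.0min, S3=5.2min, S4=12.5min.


Bottleneck = longest station time
Station times: [14.3, 12.0, 5.2, 12.5]
Max = 14.3 min
Rate = 60 / 14.3
= 4.20 units/hour (bottleneck: 14.3min)


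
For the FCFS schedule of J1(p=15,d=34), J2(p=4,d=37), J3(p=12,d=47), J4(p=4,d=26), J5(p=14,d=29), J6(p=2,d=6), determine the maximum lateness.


Lateness per job (L = C - d):
  J1: C=15, d=34, L=-19
  J2: C=19, d=37, L=-18
  J3: C=31, d=47, L=-16
  J4: C=35, d=26, L=9
  J5: C=49, d=29, L=20
  J6: C=51, d=6, L=45
Lmax = max(-19, -18, -16, 9, 20, 45)
= 45


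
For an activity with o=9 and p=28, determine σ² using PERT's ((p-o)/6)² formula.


σ² = ((p - o) / 6)² = (p - o)² / 36
= (28 - 9)² / 36
= 19² / 36
= 361 / 36
= 10.0278


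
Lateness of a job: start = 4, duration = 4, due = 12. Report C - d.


Completion = 4 + 4 = 8
Lateness = C - d = 8 - 12
= -4


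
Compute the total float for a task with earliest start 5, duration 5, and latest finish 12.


EF = ES + duration = 5 + 5 = 10
LS = LF - duration = 12 - 5 = 7
Total Float = LF - EF = 12 - 10
(or LS - ES = 7 - 5)
= 2


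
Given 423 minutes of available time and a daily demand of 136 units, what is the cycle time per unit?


Cycle time = available time / demand
= 423 / 136
= 3.11 min/unit


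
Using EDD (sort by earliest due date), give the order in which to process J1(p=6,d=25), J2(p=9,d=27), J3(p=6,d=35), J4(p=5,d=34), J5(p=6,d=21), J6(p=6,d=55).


EDD: sort by earliest due date
  J5: d=21, p=6
  J1: d=25, p=6
  J2: d=27, p=9
  J4: d=34, p=5
  J3: d=35, p=6
  J6: d=55, p=6
Order: J5 → J1 → J2 → J4 → J3 → J6


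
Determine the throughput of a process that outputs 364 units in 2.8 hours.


Throughput = units / time
= 364 / 2.8
= 130.0 units/hour


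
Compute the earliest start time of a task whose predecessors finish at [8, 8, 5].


ES = max of all predecessor completion times
Predecessors: [8, 8, 5]
ES = max(8, 8, 5)
= 8


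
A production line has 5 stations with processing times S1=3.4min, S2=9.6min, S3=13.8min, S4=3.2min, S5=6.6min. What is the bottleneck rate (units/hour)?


Bottleneck = longest station time
Station times: [3.4, 9.6, 13.8, 3.2, 6.6]
Max = 13.8 min
Rate = 60 / 13.8
= 4.35 units/hour (bottleneck: 13.8min)


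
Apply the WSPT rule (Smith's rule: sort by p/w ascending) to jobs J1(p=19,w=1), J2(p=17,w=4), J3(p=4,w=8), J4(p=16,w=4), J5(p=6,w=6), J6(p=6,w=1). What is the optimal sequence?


WSPT (Smith's rule): sort by p/w ascending
  J3: p/w = 4/8 = 0.500
  J5: p/w = 6/6 = 1.000
  J4: p/w = 16/4 = 4.000
  J2: p/w = 17/4 = 4.250
  J6: p/w = 6/1 = 6.000
  J1: p/w = 19/1 = 19.000
Order: J3 → J5 → J4 → J2 → J6 → J1


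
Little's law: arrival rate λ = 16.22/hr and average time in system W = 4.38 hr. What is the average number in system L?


Little's law: L = λ × W
= 16.22 × 4.38
= 71.04


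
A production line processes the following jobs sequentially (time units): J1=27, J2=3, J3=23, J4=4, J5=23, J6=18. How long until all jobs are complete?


Sequential makespan: sum all processing times
= 27 + 3 + 23 + 4 + 23 + 18
= 98 time units


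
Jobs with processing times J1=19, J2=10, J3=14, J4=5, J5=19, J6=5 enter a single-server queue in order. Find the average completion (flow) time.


Completion times:
  J1: completes at 19
  J2: completes at 29
  J3: completes at 43
  J4: completes at 48
  J5: completes at 67
  J6: completes at 72
Sum = 278
Average = 278/6
= 46.33


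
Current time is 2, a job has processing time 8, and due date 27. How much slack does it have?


Slack = due - current_time - processing
= 27 - 2 - 8
= 17


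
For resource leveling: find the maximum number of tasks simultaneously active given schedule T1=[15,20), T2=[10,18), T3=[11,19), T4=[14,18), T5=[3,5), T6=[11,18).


Check each time point for overlaps:
  t=15: 5 tasks active (T1, T2, T3, T4, T6)
Max concurrent = 5


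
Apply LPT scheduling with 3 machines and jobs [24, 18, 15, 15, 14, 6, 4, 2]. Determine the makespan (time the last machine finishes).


Jobs (LPT sorted): [24, 18, 15, 15, 14, 6, 4, 2]
Machines: 3
  J=24 → Machine 1 (load: 0+24=24)
  J=18 → Machine 2 (load: 0+18=18)
  J=15 → Machine 3 (load: 0+15=15)
  J=15 → Machine 3 (load: 15+15=30)
  J=14 → Machine 2 (load: 18+14=32)
  J=6 → Machine 1 (load: 24+6=30)
  J=4 → Machine 1 (load: 30+4=34)
  J=2 → Machine 3 (load: 30+2=32)
Machine loads: [34, 32, 32]
Makespan = max = 34 time units


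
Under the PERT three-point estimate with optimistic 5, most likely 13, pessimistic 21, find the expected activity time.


te = (o + 4m + p) / 6
= (5 + 4×13 + 21) / 6
= (5 + 52 + 21) / 6
= 78 / 6
= 13.00


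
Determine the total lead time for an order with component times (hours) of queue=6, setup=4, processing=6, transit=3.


Lead time = queue + setup + processing + transit
= 6 + 4 + 6 + 3
= 19 hours


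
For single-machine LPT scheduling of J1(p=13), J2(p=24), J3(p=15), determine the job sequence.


LPT: sort by longest processing time first
  J2: p=24
  J3: p=15
  J1: p=13
Order: J2 → J3 → J1


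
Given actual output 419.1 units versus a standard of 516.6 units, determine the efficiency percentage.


Efficiency = (actual / standard) × 100
= (419.1 / 516.6) × 100
= 81.1%


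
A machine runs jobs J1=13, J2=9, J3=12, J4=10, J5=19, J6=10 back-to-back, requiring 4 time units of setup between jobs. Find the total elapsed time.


Makespan = Σ processing + (n-1) × setup
= (13 + 9 + 12 + 10 + 19 + 10) + (6-1)×4
= 73 + 20
= 93 time units


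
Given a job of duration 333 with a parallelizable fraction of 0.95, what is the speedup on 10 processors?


Amdahl's law: T_p = T × ((1-p) + p/N)
= 333 × ((1-0.95) + 0.95/10)
= 333 × (0.05 + 0.0950)
= 333 × 0.1450
= 48.29
Speedup = 333/48.29
= 6.90×


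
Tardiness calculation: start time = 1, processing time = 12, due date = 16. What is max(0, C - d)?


Completion = start + processing = 1 + 12 = 13
Tardiness = max(0, C - d) = max(0, 13 - 16)
= max(0, -3)
= 0


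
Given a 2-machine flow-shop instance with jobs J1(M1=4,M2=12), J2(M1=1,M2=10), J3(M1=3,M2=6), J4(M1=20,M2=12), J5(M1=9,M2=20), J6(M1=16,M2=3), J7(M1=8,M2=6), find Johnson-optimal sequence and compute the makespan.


Johnson's rule:
Group 1 (M1≤M2, sort by M1): ['J2', 'J3', 'J1', 'J5']
Group 2 (M1>M2, sort desc M2): ['J4', 'J7', 'J6']
Sequence: J2 → J3 → J1 → J5 → J4 → J7 → J6
Makespan calculation:
  J2: M1 done=1, M2 done=11
  J3: M1 done=4, M2 done=17
  J1: M1 done=8, M2 done=29
  J5: M1 done=17, M2 done=49
  J4: M1 done=37, M2 done=61
  J7: M1 done=45, M2 done=67
  J6: M1 done=61, M2 done=70
= Sequence: J2 → J3 → J1 → J5 → J4 → J7 → J6, Makespan: 70


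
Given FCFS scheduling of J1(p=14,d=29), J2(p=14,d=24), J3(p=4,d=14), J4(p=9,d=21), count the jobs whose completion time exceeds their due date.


Completion vs due date:
  J1: C=14, d=29 → on time
  J2: C=28, d=24 → TARDY
  J3: C=32, d=14 → TARDY
  J4: C=41, d=21 → TARDY
Tardy jobs: J2, J3, J4
Count = 3
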